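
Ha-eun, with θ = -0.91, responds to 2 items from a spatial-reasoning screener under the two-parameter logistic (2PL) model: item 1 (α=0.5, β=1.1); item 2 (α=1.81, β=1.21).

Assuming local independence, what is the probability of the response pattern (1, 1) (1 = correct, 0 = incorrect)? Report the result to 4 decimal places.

P(θ) = 1 / (1 + exp(−α(θ − β)))
P_1 = 1/(1+e^{1.0050}) = 0.2680
P_2 = 1/(1+e^{3.8372}) = 0.0211
L = P_1 × P_2 = 0.2680 × 0.0211 = 0.00565

0.0057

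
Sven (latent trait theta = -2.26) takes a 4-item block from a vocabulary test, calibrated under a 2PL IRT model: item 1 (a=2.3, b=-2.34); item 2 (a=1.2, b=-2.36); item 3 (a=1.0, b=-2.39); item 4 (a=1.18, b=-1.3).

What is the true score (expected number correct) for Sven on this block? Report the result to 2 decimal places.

P(theta) = 1 / (1 + exp(−a(theta − b)))
P_1 = 1/(1+e^{-0.1840}) = 0.5459
P_2 = 1/(1+e^{-0.1200}) = 0.5300
P_3 = 1/(1+e^{-0.1300}) = 0.5325
P_4 = 1/(1+e^{1.1328}) = 0.2436
E[score] = 0.5459 + 0.5300 + 0.5325 + 0.2436 = 1.8519

1.85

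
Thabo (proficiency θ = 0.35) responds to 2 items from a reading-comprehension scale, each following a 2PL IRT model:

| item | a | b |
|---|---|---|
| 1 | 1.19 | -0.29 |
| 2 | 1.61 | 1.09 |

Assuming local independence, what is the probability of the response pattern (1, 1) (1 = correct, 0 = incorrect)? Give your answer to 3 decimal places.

P(θ) = 1 / (1 + exp(−a(θ − b)))
P_1 = 1/(1+e^{-0.7616}) = 0.6817
P_2 = 1/(1+e^{1.1914}) = 0.2330
L = P_1 × P_2 = 0.6817 × 0.2330 = 0.15884

0.159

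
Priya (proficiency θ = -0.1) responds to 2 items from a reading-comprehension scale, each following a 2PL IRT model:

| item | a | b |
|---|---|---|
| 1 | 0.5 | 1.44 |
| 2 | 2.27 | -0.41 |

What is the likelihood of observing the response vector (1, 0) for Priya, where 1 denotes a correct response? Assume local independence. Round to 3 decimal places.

0.105

P(θ) = 1 / (1 + exp(−a(θ − b)))
P_1 = 1/(1+e^{0.7700}) = 0.3165
P_2 = 1/(1+e^{-0.7037}) = 0.6690
L = P_1 × (1−P_2) = 0.3165 × 0.3310 = 0.10475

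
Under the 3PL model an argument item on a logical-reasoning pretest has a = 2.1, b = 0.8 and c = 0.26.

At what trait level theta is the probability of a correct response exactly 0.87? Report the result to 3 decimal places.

1.536

P(theta) = c + (1 − c) · 1 / (1 + exp(−a(theta − b)))
Remove guessing floor: (0.87 − 0.26)/(1 − 0.26) = 0.8243
logit = ln(0.8243/0.1757) = 1.5459
theta = b + logit/(a) = 0.8 + 1.5459/2.1000 = 1.5362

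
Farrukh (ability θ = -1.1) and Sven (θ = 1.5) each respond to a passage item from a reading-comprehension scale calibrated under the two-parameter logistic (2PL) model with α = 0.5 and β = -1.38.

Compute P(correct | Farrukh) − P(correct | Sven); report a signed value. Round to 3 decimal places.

-0.274

P(θ) = 1 / (1 + exp(−α(θ − β)))
P(Farrukh) = 0.5349  [exponent 0.1400]
P(Sven) = 0.8085  [exponent 1.4400]
Difference = 0.5349 − 0.8085 = -0.2735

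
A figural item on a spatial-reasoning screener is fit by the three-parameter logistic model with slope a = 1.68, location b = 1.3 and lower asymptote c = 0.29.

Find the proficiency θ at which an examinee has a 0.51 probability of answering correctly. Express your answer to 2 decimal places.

P(θ) = c + (1 − c) · 1 / (1 + exp(−a(θ − b)))
Remove guessing floor: (0.51 − 0.29)/(1 − 0.29) = 0.3099
logit = ln(0.3099/0.6901) = -0.8008
θ = b + logit/(a) = 1.3 + (-0.8008)/1.6800 = 0.8233

0.82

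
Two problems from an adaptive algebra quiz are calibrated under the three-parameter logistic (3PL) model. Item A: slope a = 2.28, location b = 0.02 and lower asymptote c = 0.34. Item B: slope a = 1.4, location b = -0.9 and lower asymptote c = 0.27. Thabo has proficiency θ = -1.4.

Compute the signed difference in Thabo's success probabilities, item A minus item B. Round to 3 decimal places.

-0.147

P(θ) = c + (1 − c) · 1 / (1 + exp(−a(θ − b)))
P_A = 0.3649
P_B = 0.5122
P_A − P_B = -0.1473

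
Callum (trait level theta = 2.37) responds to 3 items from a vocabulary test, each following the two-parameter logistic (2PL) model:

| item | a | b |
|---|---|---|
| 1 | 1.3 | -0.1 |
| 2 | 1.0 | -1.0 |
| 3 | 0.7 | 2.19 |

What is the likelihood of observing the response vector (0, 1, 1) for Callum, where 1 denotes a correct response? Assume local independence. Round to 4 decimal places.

P(theta) = 1 / (1 + exp(−a(theta − b)))
P_1 = 1/(1+e^{-3.2110}) = 0.9612
P_2 = 1/(1+e^{-3.3700}) = 0.9668
P_3 = 1/(1+e^{-0.1260}) = 0.5315
L = (1−P_1) × P_2 × P_3 = 0.0388 × 0.9668 × 0.5315 = 0.01991

0.0199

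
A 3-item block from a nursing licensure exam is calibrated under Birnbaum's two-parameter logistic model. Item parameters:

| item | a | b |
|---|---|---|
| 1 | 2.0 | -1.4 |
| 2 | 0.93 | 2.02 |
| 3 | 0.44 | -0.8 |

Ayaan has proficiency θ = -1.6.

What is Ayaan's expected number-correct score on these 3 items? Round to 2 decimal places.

0.85

P(θ) = 1 / (1 + exp(−a(θ − b)))
P_1 = 1/(1+e^{0.4000}) = 0.4013
P_2 = 1/(1+e^{3.3666}) = 0.0334
P_3 = 1/(1+e^{0.3520}) = 0.4129
E[score] = 0.4013 + 0.0334 + 0.4129 = 0.8476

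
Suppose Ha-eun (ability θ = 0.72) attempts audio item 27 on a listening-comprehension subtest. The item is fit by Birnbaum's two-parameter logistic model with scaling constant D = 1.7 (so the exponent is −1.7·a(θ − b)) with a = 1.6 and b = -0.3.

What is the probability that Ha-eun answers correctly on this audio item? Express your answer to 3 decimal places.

0.941

P(θ) = 1 / (1 + exp(−D·a(θ − b)))
Exponent: 1.7 × 1.6 × (0.72 − (-0.3)) = 2.7744
1/(1 + e^{-2.7744}) = 0.9413
P = 0.9413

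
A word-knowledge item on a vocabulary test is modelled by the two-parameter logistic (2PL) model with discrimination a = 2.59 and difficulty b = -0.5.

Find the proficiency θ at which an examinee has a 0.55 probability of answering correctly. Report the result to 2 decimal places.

P(θ) = 1 / (1 + exp(−a(θ − b)))
logit = ln(0.5500/0.4500) = 0.2007
θ = b + logit/(a) = -0.5 + 0.2007/2.5900 = -0.4225

-0.42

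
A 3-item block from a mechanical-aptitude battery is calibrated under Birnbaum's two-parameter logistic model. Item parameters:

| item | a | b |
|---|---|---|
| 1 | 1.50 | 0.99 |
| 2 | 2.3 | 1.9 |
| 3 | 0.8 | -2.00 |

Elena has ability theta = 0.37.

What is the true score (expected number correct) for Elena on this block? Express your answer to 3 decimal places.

P(theta) = 1 / (1 + exp(−a(theta − b)))
P_1 = 1/(1+e^{0.9300}) = 0.2829
P_2 = 1/(1+e^{3.5190}) = 0.0288
P_3 = 1/(1+e^{-1.8960}) = 0.8694
E[score] = 0.2829 + 0.0288 + 0.8694 = 1.1811

1.181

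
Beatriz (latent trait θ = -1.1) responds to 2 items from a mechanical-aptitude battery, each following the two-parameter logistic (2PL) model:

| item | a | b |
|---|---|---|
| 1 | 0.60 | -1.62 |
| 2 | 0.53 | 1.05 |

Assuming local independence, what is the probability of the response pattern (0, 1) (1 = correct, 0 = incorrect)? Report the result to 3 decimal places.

0.102

P(θ) = 1 / (1 + exp(−a(θ − b)))
P_1 = 1/(1+e^{-0.3120}) = 0.5774
P_2 = 1/(1+e^{1.1395}) = 0.2424
L = (1−P_1) × P_2 = 0.4226 × 0.2424 = 0.10245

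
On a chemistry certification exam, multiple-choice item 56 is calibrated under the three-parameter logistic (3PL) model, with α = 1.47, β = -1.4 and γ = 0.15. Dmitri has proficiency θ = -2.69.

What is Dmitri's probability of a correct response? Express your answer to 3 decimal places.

0.261

P(θ) = γ + (1 − γ) · 1 / (1 + exp(−α(θ − β)))
Exponent: 1.47 × (-2.69 − (-1.4)) = -1.8963
1/(1 + e^{1.8963}) = 0.1305
P = 0.15 + 0.85 × 0.1305 = 0.2609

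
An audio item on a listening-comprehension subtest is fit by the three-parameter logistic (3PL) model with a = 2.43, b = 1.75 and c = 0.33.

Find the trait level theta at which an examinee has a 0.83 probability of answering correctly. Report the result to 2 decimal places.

2.19

P(theta) = c + (1 − c) · 1 / (1 + exp(−a(theta − b)))
Remove guessing floor: (0.83 − 0.33)/(1 − 0.33) = 0.7463
logit = ln(0.7463/0.2537) = 1.0788
theta = b + logit/(a) = 1.75 + 1.0788/2.4300 = 2.1940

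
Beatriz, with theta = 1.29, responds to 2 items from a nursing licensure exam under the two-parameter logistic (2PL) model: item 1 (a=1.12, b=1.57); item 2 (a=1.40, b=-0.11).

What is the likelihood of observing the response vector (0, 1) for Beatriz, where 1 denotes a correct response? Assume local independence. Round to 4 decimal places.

P(theta) = 1 / (1 + exp(−a(theta − b)))
P_1 = 1/(1+e^{0.3136}) = 0.4222
P_2 = 1/(1+e^{-1.9600}) = 0.8765
L = (1−P_1) × P_2 = 0.5778 × 0.8765 = 0.50643

0.5064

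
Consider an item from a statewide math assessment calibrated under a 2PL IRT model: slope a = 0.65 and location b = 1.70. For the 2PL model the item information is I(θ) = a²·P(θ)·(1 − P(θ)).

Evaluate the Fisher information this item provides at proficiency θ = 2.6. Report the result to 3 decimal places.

0.097

P = 1/(1+e^{-0.5850}) = 0.6422
P(1−P) = 0.6422 × 0.3578 = 0.2298
I = a² × P(1−P) = 0.65² × 0.2298 = 0.09708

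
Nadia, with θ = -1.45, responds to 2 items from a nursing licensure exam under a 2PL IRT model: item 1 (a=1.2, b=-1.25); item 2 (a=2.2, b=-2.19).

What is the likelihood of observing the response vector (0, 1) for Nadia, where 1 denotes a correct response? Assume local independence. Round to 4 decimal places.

P(θ) = 1 / (1 + exp(−a(θ − b)))
P_1 = 1/(1+e^{0.2400}) = 0.4403
P_2 = 1/(1+e^{-1.6280}) = 0.8359
L = (1−P_1) × P_2 = 0.5597 × 0.8359 = 0.46786

0.4679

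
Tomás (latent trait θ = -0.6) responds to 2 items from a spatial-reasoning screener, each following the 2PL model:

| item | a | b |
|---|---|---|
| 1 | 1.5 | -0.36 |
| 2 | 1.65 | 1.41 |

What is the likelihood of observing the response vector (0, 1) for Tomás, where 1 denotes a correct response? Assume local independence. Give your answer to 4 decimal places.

P(θ) = 1 / (1 + exp(−a(θ − b)))
P_1 = 1/(1+e^{0.3600}) = 0.4110
P_2 = 1/(1+e^{3.3165}) = 0.0350
L = (1−P_1) × P_2 = 0.5890 × 0.0350 = 0.02062

0.0206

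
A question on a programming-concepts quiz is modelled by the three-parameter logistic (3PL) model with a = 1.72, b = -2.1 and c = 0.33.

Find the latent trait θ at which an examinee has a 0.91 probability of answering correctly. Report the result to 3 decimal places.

P(θ) = c + (1 − c) · 1 / (1 + exp(−a(θ − b)))
Remove guessing floor: (0.91 − 0.33)/(1 − 0.33) = 0.8657
logit = ln(0.8657/0.1343) = 1.8632
θ = b + logit/(a) = -2.1 + 1.8632/1.7200 = -1.0167

-1.017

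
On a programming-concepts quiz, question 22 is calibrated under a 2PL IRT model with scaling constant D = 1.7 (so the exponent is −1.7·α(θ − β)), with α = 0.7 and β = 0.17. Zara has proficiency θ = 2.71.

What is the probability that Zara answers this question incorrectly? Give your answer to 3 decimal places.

P(θ) = 1 / (1 + exp(−D·α(θ − β)))
Exponent: 1.7 × 0.7 × (2.71 − 0.17) = 3.0226
1/(1 + e^{-3.0226}) = 0.9536
P = 0.9536
P(incorrect) = 1 − 0.9536 = 0.0464

0.046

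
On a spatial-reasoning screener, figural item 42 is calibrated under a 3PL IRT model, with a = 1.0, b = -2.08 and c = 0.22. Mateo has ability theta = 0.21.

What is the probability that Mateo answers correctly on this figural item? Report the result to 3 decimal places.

0.928

P(theta) = c + (1 − c) · 1 / (1 + exp(−a(theta − b)))
Exponent: 1.0 × (0.21 − (-2.08)) = 2.2900
1/(1 + e^{-2.2900}) = 0.9080
P = 0.22 + 0.78 × 0.9080 = 0.9283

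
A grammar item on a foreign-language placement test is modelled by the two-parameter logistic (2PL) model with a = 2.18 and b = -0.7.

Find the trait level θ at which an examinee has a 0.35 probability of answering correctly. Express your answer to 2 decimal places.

P(θ) = 1 / (1 + exp(−a(θ − b)))
logit = ln(0.3500/0.6500) = -0.6190
θ = b + logit/(a) = -0.7 + (-0.6190)/2.1800 = -0.9840

-0.98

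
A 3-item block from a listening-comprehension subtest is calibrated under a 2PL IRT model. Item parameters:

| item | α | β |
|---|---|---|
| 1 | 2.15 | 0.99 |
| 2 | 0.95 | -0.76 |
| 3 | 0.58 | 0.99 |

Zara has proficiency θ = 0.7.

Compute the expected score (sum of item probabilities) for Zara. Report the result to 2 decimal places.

1.61

P(θ) = 1 / (1 + exp(−α(θ − β)))
P_1 = 1/(1+e^{0.6235}) = 0.3490
P_2 = 1/(1+e^{-1.3870}) = 0.8001
P_3 = 1/(1+e^{0.1682}) = 0.4580
E[score] = 0.3490 + 0.8001 + 0.4580 = 1.6071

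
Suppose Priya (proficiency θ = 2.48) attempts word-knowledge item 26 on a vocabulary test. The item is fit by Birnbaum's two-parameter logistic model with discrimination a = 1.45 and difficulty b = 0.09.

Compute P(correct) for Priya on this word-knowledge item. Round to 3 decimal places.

0.970

P(θ) = 1 / (1 + exp(−a(θ − b)))
Exponent: 1.45 × (2.48 − 0.09) = 3.4655
1/(1 + e^{-3.4655}) = 0.9697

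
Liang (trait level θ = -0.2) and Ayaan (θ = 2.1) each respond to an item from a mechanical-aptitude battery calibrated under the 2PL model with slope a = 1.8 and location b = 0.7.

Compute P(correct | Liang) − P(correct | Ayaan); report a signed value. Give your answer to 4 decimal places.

P(θ) = 1 / (1 + exp(−a(θ − b)))
P(Liang) = 0.1652  [exponent -1.6200]
P(Ayaan) = 0.9255  [exponent 2.5200]
Difference = 0.1652 − 0.9255 = -0.7603

-0.7603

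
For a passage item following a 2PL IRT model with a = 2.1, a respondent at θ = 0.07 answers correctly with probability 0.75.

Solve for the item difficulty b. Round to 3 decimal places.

P(θ) = 1 / (1 + exp(−a(θ − b)))
logit(0.75) = ln(0.75/0.25) = 1.0986
b = θ − logit/(a) = 0.07 − 1.0986/2.1000 = -0.4531

-0.453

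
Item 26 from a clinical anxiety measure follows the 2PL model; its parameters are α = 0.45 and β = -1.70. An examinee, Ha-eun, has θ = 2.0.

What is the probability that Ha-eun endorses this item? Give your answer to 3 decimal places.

0.841

P(θ) = 1 / (1 + exp(−α(θ − β)))
Exponent: 0.45 × (2.0 − (-1.70)) = 1.6650
1/(1 + e^{-1.6650}) = 0.8409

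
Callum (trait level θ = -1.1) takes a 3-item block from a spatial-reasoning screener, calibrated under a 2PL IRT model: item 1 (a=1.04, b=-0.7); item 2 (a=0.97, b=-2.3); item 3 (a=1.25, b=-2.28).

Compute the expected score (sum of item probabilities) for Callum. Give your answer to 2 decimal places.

P(θ) = 1 / (1 + exp(−a(θ − b)))
P_1 = 1/(1+e^{0.4160}) = 0.3975
P_2 = 1/(1+e^{-1.1640}) = 0.7621
P_3 = 1/(1+e^{-1.4750}) = 0.8138
E[score] = 0.3975 + 0.7621 + 0.8138 = 1.9733

1.97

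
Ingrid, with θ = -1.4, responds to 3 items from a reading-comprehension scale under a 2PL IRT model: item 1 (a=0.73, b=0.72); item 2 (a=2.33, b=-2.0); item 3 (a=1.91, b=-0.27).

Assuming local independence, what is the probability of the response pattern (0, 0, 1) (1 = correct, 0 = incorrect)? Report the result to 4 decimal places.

0.0169

P(θ) = 1 / (1 + exp(−a(θ − b)))
P_1 = 1/(1+e^{1.5476}) = 0.1754
P_2 = 1/(1+e^{-1.3980}) = 0.8019
P_3 = 1/(1+e^{2.1583}) = 0.1036
L = (1−P_1) × (1−P_2) × P_3 = 0.8246 × 0.1981 × 0.1036 = 0.01692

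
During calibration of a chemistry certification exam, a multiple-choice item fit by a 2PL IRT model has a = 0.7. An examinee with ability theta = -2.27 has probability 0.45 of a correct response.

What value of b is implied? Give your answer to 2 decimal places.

P(theta) = 1 / (1 + exp(−a(theta − b)))
logit(0.45) = ln(0.45/0.55) = -0.2007
b = theta − logit/(a) = -2.27 − (-0.2007)/0.7000 = -1.9833

-1.98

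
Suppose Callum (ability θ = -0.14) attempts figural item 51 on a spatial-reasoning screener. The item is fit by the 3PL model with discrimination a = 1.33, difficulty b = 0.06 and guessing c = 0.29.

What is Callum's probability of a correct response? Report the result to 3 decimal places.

P(θ) = c + (1 − c) · 1 / (1 + exp(−a(θ − b)))
Exponent: 1.33 × (-0.14 − 0.06) = -0.2660
1/(1 + e^{0.2660}) = 0.4339
P = 0.29 + 0.71 × 0.4339 = 0.5981

0.598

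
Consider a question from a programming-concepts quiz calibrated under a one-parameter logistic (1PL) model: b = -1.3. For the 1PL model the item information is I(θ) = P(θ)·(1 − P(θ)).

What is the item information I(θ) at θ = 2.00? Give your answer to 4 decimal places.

P = 1/(1+e^{-3.3000}) = 0.9644
P(1−P) = 0.9644 × 0.0356 = 0.0343
I = P(1−P) = 0.03431

0.0343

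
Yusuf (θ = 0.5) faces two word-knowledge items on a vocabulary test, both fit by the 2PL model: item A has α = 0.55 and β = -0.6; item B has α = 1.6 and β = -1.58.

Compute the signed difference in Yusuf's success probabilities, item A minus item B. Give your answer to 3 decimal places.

-0.319

P(θ) = 1 / (1 + exp(−α(θ − β)))
P_A = 0.6468
P_B = 0.9654
P_A − P_B = -0.3186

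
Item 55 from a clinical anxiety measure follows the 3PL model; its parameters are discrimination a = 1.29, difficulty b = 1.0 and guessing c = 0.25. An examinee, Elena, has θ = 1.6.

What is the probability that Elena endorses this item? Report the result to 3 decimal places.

P(θ) = c + (1 − c) · 1 / (1 + exp(−a(θ − b)))
Exponent: 1.29 × (1.6 − 1.0) = 0.7740
1/(1 + e^{-0.7740}) = 0.6844
P = 0.25 + 0.75 × 0.6844 = 0.7633

0.763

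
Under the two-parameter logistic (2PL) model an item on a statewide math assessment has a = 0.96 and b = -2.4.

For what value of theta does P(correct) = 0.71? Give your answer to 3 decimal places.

-1.467

P(theta) = 1 / (1 + exp(−a(theta − b)))
logit = ln(0.7100/0.2900) = 0.8954
theta = b + logit/(a) = -2.4 + 0.8954/0.9600 = -1.4673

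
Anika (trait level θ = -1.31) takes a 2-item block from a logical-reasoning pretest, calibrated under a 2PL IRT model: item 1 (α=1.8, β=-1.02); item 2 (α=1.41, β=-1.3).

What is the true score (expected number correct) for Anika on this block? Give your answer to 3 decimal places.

P(θ) = 1 / (1 + exp(−α(θ − β)))
P_1 = 1/(1+e^{0.5220}) = 0.3724
P_2 = 1/(1+e^{0.0141}) = 0.4965
E[score] = 0.3724 + 0.4965 = 0.8689

0.869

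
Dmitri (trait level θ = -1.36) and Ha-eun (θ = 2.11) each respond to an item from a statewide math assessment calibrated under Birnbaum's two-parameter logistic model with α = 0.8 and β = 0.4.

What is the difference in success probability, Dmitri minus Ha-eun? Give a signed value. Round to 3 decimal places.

-0.601

P(θ) = 1 / (1 + exp(−α(θ − β)))
P(Dmitri) = 0.1965  [exponent -1.4080]
P(Ha-eun) = 0.7971  [exponent 1.3680]
Difference = 0.1965 − 0.7971 = -0.6005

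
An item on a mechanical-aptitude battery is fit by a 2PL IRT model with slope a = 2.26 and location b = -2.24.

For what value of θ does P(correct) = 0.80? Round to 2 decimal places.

P(θ) = 1 / (1 + exp(−a(θ − b)))
logit = ln(0.8000/0.2000) = 1.3863
θ = b + logit/(a) = -2.24 + 1.3863/2.2600 = -1.6266

-1.63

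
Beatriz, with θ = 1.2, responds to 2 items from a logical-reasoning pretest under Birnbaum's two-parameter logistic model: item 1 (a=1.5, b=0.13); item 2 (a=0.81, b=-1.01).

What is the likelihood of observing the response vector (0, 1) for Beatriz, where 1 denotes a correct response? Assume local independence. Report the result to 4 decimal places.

0.1434

P(θ) = 1 / (1 + exp(−a(θ − b)))
P_1 = 1/(1+e^{-1.6050}) = 0.8327
P_2 = 1/(1+e^{-1.7901}) = 0.8569
L = (1−P_1) × P_2 = 0.1673 × 0.8569 = 0.14335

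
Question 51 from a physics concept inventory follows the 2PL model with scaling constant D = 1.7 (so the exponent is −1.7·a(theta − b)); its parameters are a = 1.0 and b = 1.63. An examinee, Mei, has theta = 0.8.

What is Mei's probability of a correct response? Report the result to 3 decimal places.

0.196

P(theta) = 1 / (1 + exp(−D·a(theta − b)))
Exponent: 1.7 × 1.0 × (0.8 − 1.63) = -1.4110
1/(1 + e^{1.4110}) = 0.1961
P = 0.1961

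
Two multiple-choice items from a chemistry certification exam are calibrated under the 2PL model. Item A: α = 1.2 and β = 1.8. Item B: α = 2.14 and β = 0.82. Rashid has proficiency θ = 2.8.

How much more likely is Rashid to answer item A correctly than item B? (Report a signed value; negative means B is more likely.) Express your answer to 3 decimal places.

P(θ) = 1 / (1 + exp(−α(θ − β)))
P_A = 0.7685
P_B = 0.9858
P_A − P_B = -0.2172

-0.217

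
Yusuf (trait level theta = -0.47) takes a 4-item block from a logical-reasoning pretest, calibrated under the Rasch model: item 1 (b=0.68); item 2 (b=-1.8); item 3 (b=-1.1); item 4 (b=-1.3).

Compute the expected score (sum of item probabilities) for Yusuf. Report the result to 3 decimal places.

P(theta) = 1 / (1 + exp(−(theta − b)))
P_1 = 1/(1+e^{1.1500}) = 0.2405
P_2 = 1/(1+e^{-1.3300}) = 0.7908
P_3 = 1/(1+e^{-0.6300}) = 0.6525
P_4 = 1/(1+e^{-0.8300}) = 0.6964
E[score] = 0.2405 + 0.7908 + 0.6525 + 0.6964 = 2.3802

2.380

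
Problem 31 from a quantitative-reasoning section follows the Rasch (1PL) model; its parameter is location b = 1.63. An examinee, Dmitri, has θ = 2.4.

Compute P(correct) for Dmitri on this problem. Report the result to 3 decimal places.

0.684

P(θ) = 1 / (1 + exp(−(θ − b)))
Exponent: (2.4 − 1.63) = 0.7700
1/(1 + e^{-0.7700}) = 0.6835
P = 0.6835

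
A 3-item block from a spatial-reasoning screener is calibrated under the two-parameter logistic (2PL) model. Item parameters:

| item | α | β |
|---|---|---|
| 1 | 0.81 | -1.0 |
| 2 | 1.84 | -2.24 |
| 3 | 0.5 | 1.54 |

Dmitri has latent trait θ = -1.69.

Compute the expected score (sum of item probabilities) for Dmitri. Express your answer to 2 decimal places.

P(θ) = 1 / (1 + exp(−α(θ − β)))
P_1 = 1/(1+e^{0.5589}) = 0.3638
P_2 = 1/(1+e^{-1.0120}) = 0.7334
P_3 = 1/(1+e^{1.6150}) = 0.1659
E[score] = 0.3638 + 0.7334 + 0.1659 = 1.2631

1.26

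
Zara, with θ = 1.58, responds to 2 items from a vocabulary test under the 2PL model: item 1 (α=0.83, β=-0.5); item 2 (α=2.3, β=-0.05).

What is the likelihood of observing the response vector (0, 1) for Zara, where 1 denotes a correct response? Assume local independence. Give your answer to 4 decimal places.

P(θ) = 1 / (1 + exp(−α(θ − β)))
P_1 = 1/(1+e^{-1.7264}) = 0.8490
P_2 = 1/(1+e^{-3.7490}) = 0.9770
L = (1−P_1) × P_2 = 0.1510 × 0.9770 = 0.14757

0.1476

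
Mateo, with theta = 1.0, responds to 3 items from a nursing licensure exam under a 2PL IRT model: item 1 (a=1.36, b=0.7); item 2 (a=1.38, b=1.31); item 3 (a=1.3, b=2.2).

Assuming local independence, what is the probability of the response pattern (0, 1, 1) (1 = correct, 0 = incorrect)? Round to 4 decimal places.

P(theta) = 1 / (1 + exp(−a(theta − b)))
P_1 = 1/(1+e^{-0.4080}) = 0.6006
P_2 = 1/(1+e^{0.4278}) = 0.3947
P_3 = 1/(1+e^{1.5600}) = 0.1736
L = (1−P_1) × P_2 × P_3 = 0.3994 × 0.3947 × 0.1736 = 0.02737

0.0274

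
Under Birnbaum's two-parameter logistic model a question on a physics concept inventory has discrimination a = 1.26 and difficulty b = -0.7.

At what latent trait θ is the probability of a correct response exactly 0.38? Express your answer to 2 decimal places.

-1.09

P(θ) = 1 / (1 + exp(−a(θ − b)))
logit = ln(0.3800/0.6200) = -0.4895
θ = b + logit/(a) = -0.7 + (-0.4895)/1.2600 = -1.0885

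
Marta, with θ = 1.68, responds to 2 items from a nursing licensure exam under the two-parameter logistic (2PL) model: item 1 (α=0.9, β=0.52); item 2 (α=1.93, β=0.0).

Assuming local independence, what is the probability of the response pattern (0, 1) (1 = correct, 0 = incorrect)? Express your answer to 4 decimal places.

0.2506

P(θ) = 1 / (1 + exp(−α(θ − β)))
P_1 = 1/(1+e^{-1.0440}) = 0.7396
P_2 = 1/(1+e^{-3.2424}) = 0.9624
L = (1−P_1) × P_2 = 0.2604 × 0.9624 = 0.25059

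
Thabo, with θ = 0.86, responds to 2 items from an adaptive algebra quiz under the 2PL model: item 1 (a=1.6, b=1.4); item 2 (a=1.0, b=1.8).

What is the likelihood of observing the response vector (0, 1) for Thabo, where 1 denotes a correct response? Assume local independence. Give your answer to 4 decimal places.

P(θ) = 1 / (1 + exp(−a(θ − b)))
P_1 = 1/(1+e^{0.8640}) = 0.2965
P_2 = 1/(1+e^{0.9400}) = 0.2809
L = (1−P_1) × P_2 = 0.7035 × 0.2809 = 0.19761

0.1976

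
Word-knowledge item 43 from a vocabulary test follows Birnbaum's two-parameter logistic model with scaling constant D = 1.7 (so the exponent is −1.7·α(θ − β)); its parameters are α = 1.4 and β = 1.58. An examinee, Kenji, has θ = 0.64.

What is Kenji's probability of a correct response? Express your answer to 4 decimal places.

0.0965

P(θ) = 1 / (1 + exp(−D·α(θ − β)))
Exponent: 1.7 × 1.4 × (0.64 − 1.58) = -2.2372
1/(1 + e^{2.2372}) = 0.0965
P = 0.0965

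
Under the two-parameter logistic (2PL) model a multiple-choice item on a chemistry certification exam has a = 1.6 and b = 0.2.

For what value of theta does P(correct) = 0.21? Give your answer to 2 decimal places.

P(theta) = 1 / (1 + exp(−a(theta − b)))
logit = ln(0.2100/0.7900) = -1.3249
theta = b + logit/(a) = 0.2 + (-1.3249)/1.6000 = -0.6281

-0.63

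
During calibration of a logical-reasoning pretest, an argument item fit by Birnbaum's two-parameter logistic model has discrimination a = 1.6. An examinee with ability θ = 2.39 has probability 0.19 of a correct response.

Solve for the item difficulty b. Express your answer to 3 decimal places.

P(θ) = 1 / (1 + exp(−a(θ − b)))
logit(0.19) = ln(0.19/0.81) = -1.4500
b = θ − logit/(a) = 2.39 − (-1.4500)/1.6000 = 3.2963

3.296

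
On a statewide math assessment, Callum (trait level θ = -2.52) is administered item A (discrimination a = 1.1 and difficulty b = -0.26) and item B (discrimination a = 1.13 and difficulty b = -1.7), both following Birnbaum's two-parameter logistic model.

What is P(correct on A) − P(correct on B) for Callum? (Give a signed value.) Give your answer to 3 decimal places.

P(θ) = 1 / (1 + exp(−a(θ − b)))
P_A = 0.0768
P_B = 0.2836
P_A − P_B = -0.2068

-0.207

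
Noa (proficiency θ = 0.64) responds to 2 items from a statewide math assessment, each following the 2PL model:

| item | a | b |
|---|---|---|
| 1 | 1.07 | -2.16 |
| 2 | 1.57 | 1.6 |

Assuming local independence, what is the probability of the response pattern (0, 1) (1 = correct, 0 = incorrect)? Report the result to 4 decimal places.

P(θ) = 1 / (1 + exp(−a(θ − b)))
P_1 = 1/(1+e^{-2.9960}) = 0.9524
P_2 = 1/(1+e^{1.5072}) = 0.1814
L = (1−P_1) × P_2 = 0.0476 × 0.1814 = 0.00863

0.0086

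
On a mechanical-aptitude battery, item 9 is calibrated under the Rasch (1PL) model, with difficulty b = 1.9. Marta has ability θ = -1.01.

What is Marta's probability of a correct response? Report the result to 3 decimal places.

0.052

P(θ) = 1 / (1 + exp(−(θ − b)))
Exponent: (-1.01 − 1.9) = -2.9100
1/(1 + e^{2.9100}) = 0.0517
P = 0.0517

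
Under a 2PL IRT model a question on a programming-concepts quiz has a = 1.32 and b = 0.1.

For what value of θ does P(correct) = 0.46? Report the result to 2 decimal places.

P(θ) = 1 / (1 + exp(−a(θ − b)))
logit = ln(0.4600/0.5400) = -0.1603
θ = b + logit/(a) = 0.1 + (-0.1603)/1.3200 = -0.0215

-0.02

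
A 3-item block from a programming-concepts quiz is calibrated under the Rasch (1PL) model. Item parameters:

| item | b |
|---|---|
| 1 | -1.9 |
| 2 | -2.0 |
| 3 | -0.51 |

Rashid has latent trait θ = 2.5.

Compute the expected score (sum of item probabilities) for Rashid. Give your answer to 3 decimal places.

P(θ) = 1 / (1 + exp(−(θ − b)))
P_1 = 1/(1+e^{-4.4000}) = 0.9879
P_2 = 1/(1+e^{-4.5000}) = 0.9890
P_3 = 1/(1+e^{-3.0100}) = 0.9530
E[score] = 0.9879 + 0.9890 + 0.9530 = 2.9299

2.930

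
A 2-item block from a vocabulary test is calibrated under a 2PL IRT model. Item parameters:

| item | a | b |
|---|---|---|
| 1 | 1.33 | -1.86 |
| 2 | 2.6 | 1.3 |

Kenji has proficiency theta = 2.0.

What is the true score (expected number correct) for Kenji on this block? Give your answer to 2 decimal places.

1.85

P(theta) = 1 / (1 + exp(−a(theta − b)))
P_1 = 1/(1+e^{-5.1338}) = 0.9941
P_2 = 1/(1+e^{-1.8200}) = 0.8606
E[score] = 0.9941 + 0.8606 = 1.8547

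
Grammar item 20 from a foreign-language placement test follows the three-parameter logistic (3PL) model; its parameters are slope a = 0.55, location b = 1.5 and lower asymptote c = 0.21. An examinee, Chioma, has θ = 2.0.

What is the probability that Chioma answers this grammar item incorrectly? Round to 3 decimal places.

P(θ) = c + (1 − c) · 1 / (1 + exp(−a(θ − b)))
Exponent: 0.55 × (2.0 − 1.5) = 0.2750
1/(1 + e^{-0.2750}) = 0.5683
P = 0.21 + 0.79 × 0.5683 = 0.6590
P(incorrect) = 1 − 0.6590 = 0.3410

0.341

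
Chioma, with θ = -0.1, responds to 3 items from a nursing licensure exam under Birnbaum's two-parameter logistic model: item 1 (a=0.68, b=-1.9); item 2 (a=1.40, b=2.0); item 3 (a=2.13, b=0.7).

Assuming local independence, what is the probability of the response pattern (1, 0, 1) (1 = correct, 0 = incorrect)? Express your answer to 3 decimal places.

0.113

P(θ) = 1 / (1 + exp(−a(θ − b)))
P_1 = 1/(1+e^{-1.2240}) = 0.7728
P_2 = 1/(1+e^{2.9400}) = 0.0502
P_3 = 1/(1+e^{1.7040}) = 0.1539
L = P_1 × (1−P_2) × P_3 = 0.7728 × 0.9498 × 0.1539 = 0.11299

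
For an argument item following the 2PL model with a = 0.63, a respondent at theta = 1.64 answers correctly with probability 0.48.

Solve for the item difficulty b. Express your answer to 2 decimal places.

P(theta) = 1 / (1 + exp(−a(theta − b)))
logit(0.48) = ln(0.48/0.52) = -0.0800
b = theta − logit/(a) = 1.64 − (-0.0800)/0.6300 = 1.7671

1.77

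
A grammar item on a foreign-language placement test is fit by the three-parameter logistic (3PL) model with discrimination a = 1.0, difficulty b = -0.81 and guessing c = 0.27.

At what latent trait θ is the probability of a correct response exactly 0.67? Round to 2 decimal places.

P(θ) = c + (1 − c) · 1 / (1 + exp(−a(θ − b)))
Remove guessing floor: (0.67 − 0.27)/(1 − 0.27) = 0.5479
logit = ln(0.5479/0.4521) = 0.1924
θ = b + logit/(a) = -0.81 + 0.1924/1.0000 = -0.6176

-0.62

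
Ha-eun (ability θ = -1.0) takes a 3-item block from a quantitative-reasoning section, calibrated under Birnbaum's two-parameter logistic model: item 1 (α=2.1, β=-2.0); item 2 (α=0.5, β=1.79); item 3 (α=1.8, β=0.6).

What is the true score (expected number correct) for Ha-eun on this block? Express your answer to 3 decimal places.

1.143

P(θ) = 1 / (1 + exp(−α(θ − β)))
P_1 = 1/(1+e^{-2.1000}) = 0.8909
P_2 = 1/(1+e^{1.3950}) = 0.1986
P_3 = 1/(1+e^{2.8800}) = 0.0532
E[score] = 0.8909 + 0.1986 + 0.0532 = 1.1427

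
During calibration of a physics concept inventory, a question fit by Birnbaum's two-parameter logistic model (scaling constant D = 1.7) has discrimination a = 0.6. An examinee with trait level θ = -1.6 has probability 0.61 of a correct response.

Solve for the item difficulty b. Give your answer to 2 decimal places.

P(θ) = 1 / (1 + exp(−D·a(θ − b)))
logit(0.61) = ln(0.61/0.39) = 0.4473
b = θ − logit/(1.7·a) = -1.6 − 0.4473/1.0200 = -2.0385

-2.04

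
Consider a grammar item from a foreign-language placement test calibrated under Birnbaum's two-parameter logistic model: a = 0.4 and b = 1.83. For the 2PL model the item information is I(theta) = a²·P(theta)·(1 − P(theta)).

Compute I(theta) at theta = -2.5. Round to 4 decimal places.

0.0204

P = 1/(1+e^{1.7320}) = 0.1503
P(1−P) = 0.1503 × 0.8497 = 0.1277
I = a² × P(1−P) = 0.4² × 0.1277 = 0.02044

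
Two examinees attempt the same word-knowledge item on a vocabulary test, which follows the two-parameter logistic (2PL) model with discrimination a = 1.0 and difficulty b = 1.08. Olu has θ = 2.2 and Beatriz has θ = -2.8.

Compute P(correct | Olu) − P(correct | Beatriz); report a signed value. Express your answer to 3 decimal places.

P(θ) = 1 / (1 + exp(−a(θ − b)))
P(Olu) = 0.7540  [exponent 1.1200]
P(Beatriz) = 0.0202  [exponent -3.8800]
Difference = 0.7540 − 0.0202 = 0.7338

0.734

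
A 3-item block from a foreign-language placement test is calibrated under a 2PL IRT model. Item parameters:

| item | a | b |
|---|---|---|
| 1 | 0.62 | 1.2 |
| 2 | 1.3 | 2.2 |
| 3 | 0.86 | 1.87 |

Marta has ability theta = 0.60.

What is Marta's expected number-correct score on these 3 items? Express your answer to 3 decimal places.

P(theta) = 1 / (1 + exp(−a(theta − b)))
P_1 = 1/(1+e^{0.3720}) = 0.4081
P_2 = 1/(1+e^{2.0800}) = 0.1111
P_3 = 1/(1+e^{1.0922}) = 0.2512
E[score] = 0.4081 + 0.1111 + 0.2512 = 0.7703

0.770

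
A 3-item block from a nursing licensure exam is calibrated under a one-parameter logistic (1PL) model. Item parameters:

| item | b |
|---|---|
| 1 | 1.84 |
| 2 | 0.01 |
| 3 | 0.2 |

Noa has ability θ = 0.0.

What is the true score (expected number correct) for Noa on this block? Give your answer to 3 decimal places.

P(θ) = 1 / (1 + exp(−(θ − b)))
P_1 = 1/(1+e^{1.8400}) = 0.1371
P_2 = 1/(1+e^{0.0100}) = 0.4975
P_3 = 1/(1+e^{0.2000}) = 0.4502
E[score] = 0.1371 + 0.4975 + 0.4502 = 1.0847

1.085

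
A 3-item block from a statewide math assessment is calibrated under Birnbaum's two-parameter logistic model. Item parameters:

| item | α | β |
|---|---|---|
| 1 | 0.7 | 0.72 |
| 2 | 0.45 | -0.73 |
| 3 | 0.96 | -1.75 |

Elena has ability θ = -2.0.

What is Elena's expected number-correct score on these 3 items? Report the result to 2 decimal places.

0.93

P(θ) = 1 / (1 + exp(−α(θ − β)))
P_1 = 1/(1+e^{1.9040}) = 0.1297
P_2 = 1/(1+e^{0.5715}) = 0.3609
P_3 = 1/(1+e^{0.2400}) = 0.4403
E[score] = 0.1297 + 0.3609 + 0.4403 = 0.9308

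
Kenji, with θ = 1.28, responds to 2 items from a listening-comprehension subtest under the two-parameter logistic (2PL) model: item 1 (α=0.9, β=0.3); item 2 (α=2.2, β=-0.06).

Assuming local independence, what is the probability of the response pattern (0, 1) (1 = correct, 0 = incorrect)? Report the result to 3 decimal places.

P(θ) = 1 / (1 + exp(−α(θ − β)))
P_1 = 1/(1+e^{-0.8820}) = 0.7072
P_2 = 1/(1+e^{-2.9480}) = 0.9502
L = (1−P_1) × P_2 = 0.2928 × 0.9502 = 0.27817

0.278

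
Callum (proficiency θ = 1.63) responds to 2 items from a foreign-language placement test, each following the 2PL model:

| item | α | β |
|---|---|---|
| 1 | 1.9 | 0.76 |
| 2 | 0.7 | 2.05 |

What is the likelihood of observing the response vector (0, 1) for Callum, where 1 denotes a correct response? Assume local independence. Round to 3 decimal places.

P(θ) = 1 / (1 + exp(−α(θ − β)))
P_1 = 1/(1+e^{-1.6530}) = 0.8393
P_2 = 1/(1+e^{0.2940}) = 0.4270
L = (1−P_1) × P_2 = 0.1607 × 0.4270 = 0.06862

0.069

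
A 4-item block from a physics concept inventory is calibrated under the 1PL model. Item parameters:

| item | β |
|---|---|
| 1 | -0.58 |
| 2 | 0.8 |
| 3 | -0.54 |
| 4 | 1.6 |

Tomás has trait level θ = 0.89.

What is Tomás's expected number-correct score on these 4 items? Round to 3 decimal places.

2.472

P(θ) = 1 / (1 + exp(−(θ − β)))
P_1 = 1/(1+e^{-1.4700}) = 0.8131
P_2 = 1/(1+e^{-0.0900}) = 0.5225
P_3 = 1/(1+e^{-1.4300}) = 0.8069
P_4 = 1/(1+e^{0.7100}) = 0.3296
E[score] = 0.8131 + 0.5225 + 0.8069 + 0.3296 = 2.4720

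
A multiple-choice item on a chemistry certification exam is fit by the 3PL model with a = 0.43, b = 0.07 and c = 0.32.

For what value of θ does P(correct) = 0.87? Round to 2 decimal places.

3.42

P(θ) = c + (1 − c) · 1 / (1 + exp(−a(θ − b)))
Remove guessing floor: (0.87 − 0.32)/(1 − 0.32) = 0.8088
logit = ln(0.8088/0.1912) = 1.4424
θ = b + logit/(a) = 0.07 + 1.4424/0.4300 = 3.4244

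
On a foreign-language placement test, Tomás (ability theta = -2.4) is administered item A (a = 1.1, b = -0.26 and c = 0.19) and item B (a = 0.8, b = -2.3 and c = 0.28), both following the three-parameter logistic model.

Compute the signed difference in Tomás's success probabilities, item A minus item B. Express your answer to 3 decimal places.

P(theta) = c + (1 − c) · 1 / (1 + exp(−a(theta − b)))
P_A = 0.2603
P_B = 0.6256
P_A − P_B = -0.3653

-0.365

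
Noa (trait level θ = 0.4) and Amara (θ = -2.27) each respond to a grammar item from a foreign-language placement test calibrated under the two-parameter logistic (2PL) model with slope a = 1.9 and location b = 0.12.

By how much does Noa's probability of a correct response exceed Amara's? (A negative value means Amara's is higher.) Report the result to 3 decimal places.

P(θ) = 1 / (1 + exp(−a(θ − b)))
P(Noa) = 0.6299  [exponent 0.5320]
P(Amara) = 0.0106  [exponent -4.5410]
Difference = 0.6299 − 0.0106 = 0.6194

0.619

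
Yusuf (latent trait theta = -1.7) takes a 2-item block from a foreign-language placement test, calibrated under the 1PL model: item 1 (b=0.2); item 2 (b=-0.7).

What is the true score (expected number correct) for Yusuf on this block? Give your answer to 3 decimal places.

0.399

P(theta) = 1 / (1 + exp(−(theta − b)))
P_1 = 1/(1+e^{1.9000}) = 0.1301
P_2 = 1/(1+e^{1.0000}) = 0.2689
E[score] = 0.1301 + 0.2689 = 0.3990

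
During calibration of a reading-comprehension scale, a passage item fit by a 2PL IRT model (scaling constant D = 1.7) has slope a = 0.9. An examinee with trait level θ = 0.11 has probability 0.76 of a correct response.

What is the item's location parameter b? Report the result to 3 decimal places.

-0.643

P(θ) = 1 / (1 + exp(−D·a(θ − b)))
logit(0.76) = ln(0.76/0.24) = 1.1527
b = θ − logit/(1.7·a) = 0.11 − 1.1527/1.5300 = -0.6434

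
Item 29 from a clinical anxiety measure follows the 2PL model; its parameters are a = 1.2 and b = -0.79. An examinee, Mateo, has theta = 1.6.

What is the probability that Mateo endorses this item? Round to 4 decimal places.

0.9462

P(theta) = 1 / (1 + exp(−a(theta − b)))
Exponent: 1.2 × (1.6 − (-0.79)) = 2.8680
1/(1 + e^{-2.8680}) = 0.9462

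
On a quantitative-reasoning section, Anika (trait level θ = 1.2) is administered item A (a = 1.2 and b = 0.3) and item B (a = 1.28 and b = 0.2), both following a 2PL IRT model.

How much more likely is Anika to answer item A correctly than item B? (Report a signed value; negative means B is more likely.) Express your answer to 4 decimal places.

-0.0360

P(θ) = 1 / (1 + exp(−a(θ − b)))
P_A = 0.7465
P_B = 0.7824
P_A − P_B = -0.0360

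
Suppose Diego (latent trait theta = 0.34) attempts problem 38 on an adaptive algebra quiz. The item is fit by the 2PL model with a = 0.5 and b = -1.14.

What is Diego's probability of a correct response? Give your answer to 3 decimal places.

P(theta) = 1 / (1 + exp(−a(theta − b)))
Exponent: 0.5 × (0.34 − (-1.14)) = 0.7400
1/(1 + e^{-0.7400}) = 0.6770

0.677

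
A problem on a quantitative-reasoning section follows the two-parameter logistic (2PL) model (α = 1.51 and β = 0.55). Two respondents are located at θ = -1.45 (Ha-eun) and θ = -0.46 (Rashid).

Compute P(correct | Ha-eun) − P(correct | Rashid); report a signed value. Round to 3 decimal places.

P(θ) = 1 / (1 + exp(−α(θ − β)))
P(Ha-eun) = 0.0465  [exponent -3.0200]
P(Rashid) = 0.1787  [exponent -1.5251]
Difference = 0.0465 − 0.1787 = -0.1322

-0.132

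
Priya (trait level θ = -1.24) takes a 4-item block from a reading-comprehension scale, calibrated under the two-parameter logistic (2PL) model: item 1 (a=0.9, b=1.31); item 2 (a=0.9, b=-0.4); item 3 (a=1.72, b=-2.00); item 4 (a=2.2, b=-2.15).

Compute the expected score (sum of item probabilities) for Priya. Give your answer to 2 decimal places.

2.08

P(θ) = 1 / (1 + exp(−a(θ − b)))
P_1 = 1/(1+e^{2.2950}) = 0.0915
P_2 = 1/(1+e^{0.7560}) = 0.3195
P_3 = 1/(1+e^{-1.3072}) = 0.7870
P_4 = 1/(1+e^{-2.0020}) = 0.8810
E[score] = 0.0915 + 0.3195 + 0.7870 + 0.8810 = 2.0791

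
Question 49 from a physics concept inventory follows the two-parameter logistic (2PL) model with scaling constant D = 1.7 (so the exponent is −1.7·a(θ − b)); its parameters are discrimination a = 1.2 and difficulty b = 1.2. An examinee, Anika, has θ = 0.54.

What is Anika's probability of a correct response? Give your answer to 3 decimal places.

0.206

P(θ) = 1 / (1 + exp(−D·a(θ − b)))
Exponent: 1.7 × 1.2 × (0.54 − 1.2) = -1.3464
1/(1 + e^{1.3464}) = 0.2065
P = 0.2065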